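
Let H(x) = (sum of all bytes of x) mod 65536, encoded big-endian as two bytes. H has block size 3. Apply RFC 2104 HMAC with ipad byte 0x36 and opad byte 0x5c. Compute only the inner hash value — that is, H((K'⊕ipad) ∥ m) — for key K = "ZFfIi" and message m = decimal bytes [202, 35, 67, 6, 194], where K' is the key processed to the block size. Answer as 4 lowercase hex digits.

02f3

Key "ZFfIi" = 5a 46 66 49 69 is 5 bytes > B = 3, so hash it first: H(key) = 01 b8, then zero-pad to 3 bytes: K' = 01 b8 00.
K' ⊕ ipad = 37 8e 36.
Inner input = 37 8e 36 ∥ ca 23 43 06 c2.
Inner hash: sum = 55+142+54+202+35+67+6+194 = 755 → 02 f3.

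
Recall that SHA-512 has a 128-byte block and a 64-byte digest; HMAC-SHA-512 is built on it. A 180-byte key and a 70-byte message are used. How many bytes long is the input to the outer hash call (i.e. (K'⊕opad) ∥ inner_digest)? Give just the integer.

192

Key is 180 > 128 bytes, so it is hashed to 64 bytes then zero-padded to 128: |K'| = 128.
Outer input = (K'⊕opad) ∥ H(inner) → 128 + 64 = 192 bytes.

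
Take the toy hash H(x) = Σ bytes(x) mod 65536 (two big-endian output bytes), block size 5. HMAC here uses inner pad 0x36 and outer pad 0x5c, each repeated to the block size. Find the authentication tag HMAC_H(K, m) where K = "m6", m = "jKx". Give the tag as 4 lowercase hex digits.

01db

Key "m6" = 6d 36 is 2 bytes ≤ B = 5; zero-pad to 5 bytes: K' = 6d 36 00 00 00.
K' ⊕ ipad = 5b 00 36 36 36.  K' ⊕ opad = 31 6a 5c 5c 5c.
Inner input = (K'⊕ipad) ∥ m = 5b 00 36 36 36 ∥ 6a 4b 78.
Inner hash: sum = 91+0+54+54+54+106+75+120 = 554 → 02 2a.
Outer input = (K'⊕opad) ∥ inner = 31 6a 5c 5c 5c ∥ 02 2a.
Outer hash (tag): sum = 49+106+92+92+92+2+42 = 475 → 01 db.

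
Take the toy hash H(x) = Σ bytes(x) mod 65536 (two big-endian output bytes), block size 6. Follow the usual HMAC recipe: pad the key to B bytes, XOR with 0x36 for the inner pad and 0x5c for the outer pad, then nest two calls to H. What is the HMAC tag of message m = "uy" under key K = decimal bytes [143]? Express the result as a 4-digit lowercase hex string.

0356

Key decimal bytes [143] = 8f is 1 byte ≤ B = 6; zero-pad to 6 bytes: K' = 8f 00 00 00 00 00.
K' ⊕ ipad = b9 36 36 36 36 36.  K' ⊕ opad = d3 5c 5c 5c 5c 5c.
Inner input = (K'⊕ipad) ∥ m = b9 36 36 36 36 36 ∥ 75 79.
Inner hash: sum = 185+54+54+54+54+54+117+121 = 693 → 02 b5.
Outer input = (K'⊕opad) ∥ inner = d3 5c 5c 5c 5c 5c ∥ 02 b5.
Outer hash (tag): sum = 211+92+92+92+92+92+2+181 = 854 → 03 56.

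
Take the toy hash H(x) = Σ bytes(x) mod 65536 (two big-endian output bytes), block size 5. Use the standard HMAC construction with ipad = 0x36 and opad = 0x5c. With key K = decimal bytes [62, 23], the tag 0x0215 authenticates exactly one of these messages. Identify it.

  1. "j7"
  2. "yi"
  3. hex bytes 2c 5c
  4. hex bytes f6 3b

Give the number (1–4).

3

Key decimal bytes [62, 23] = 3e 17 is 2 bytes ≤ B = 5; zero-pad to 5 bytes: K' = 3e 17 00 00 00.
K' ⊕ ipad = 08 21 36 36 36; K' ⊕ opad = 62 4b 5c 5c 5c.
m1: inner = H(08 21 36 36 36 6a 37) = 01 6c; tag = H(62 4b 5c 5c 5c 01 6c) = 022e
m2: inner = H(08 21 36 36 36 79 69) = 01 ad; tag = H(62 4b 5c 5c 5c 01 ad) = 026f
m3: inner = H(08 21 36 36 36 2c 5c) = 01 53; tag = H(62 4b 5c 5c 5c 01 53) = 0215 ← matches
m4: inner = H(08 21 36 36 36 f6 3b) = 01 fc; tag = H(62 4b 5c 5c 5c 01 fc) = 02be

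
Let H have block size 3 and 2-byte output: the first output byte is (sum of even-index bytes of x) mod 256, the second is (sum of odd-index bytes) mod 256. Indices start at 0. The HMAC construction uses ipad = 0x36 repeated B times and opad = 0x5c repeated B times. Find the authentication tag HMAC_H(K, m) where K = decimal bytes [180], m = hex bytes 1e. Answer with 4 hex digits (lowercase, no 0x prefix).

9814

Key decimal bytes [180] = b4 is 1 byte ≤ B = 3; zero-pad to 3 bytes: K' = b4 00 00.
K' ⊕ ipad = 82 36 36.  K' ⊕ opad = e8 5c 5c.
Inner input = (K'⊕ipad) ∥ m = 82 36 36 ∥ 1e.
Inner hash: even-index sum = 184 mod 256 = 184; odd-index sum = 84 mod 256 = 84 → b8 54.
Outer input = (K'⊕opad) ∥ inner = e8 5c 5c ∥ b8 54.
Outer hash (tag): even-index sum = 408 mod 256 = 152; odd-index sum = 276 mod 256 = 20 → 98 14.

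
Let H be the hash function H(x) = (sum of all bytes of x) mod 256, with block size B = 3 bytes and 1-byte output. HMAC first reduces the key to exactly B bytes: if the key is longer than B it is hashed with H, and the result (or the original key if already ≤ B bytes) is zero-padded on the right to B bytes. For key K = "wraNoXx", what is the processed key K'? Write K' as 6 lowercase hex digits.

|K| = 7 > B = 3, so first hash the key.
H(K): sum = 119+114+97+78+111+88+120 = 727; mod 256 = 215 → d7.
Zero-pad H(K) = d7 to 3 bytes: K' = d7 00 00.

d70000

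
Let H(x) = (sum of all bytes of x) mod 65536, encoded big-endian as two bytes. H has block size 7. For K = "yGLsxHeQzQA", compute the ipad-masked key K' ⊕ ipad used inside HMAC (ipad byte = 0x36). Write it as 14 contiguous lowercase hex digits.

32373636363636

Key "yGLsxHeQzQA" = 79 47 4c 73 78 48 65 51 7a 51 41 is 11 bytes > B = 7, so hash it first: H(key) = 04 01, then zero-pad to 7 bytes: K' = 04 01 00 00 00 00 00.
XOR each byte with 0x36: 04⊕36=32, 01⊕36=37, 00⊕36=36, 00⊕36=36, 00⊕36=36, 00⊕36=36, 00⊕36=36.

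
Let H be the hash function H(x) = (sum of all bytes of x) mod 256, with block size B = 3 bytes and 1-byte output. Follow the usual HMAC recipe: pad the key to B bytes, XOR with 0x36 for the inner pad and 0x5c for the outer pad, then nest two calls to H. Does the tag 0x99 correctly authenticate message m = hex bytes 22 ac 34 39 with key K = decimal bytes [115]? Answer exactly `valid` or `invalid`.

Key decimal bytes [115] = 73 is 1 byte ≤ B = 3; zero-pad to 3 bytes: K' = 73 00 00.
K' ⊕ ipad = 45 36 36; K' ⊕ opad = 2f 5c 5c.
Inner hash: sum = 69+54+54+34+172+52+57 = 492; mod 256 = 236 → ec.
Outer hash (recomputed tag): sum = 47+92+92+236 = 467; mod 256 = 211 → d3.
Recomputed tag = d3; claimed = 99 → mismatch.

invalid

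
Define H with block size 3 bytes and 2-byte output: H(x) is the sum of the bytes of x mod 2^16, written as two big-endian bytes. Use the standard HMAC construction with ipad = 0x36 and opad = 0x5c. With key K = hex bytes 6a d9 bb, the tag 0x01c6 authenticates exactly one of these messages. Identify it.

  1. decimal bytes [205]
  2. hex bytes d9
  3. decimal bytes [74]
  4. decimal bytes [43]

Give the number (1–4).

3

Key hex bytes 6a d9 bb is exactly B = 3 bytes: K' = 6a d9 bb.
K' ⊕ ipad = 5c ef 8d; K' ⊕ opad = 36 85 e7.
m1: inner = H(5c ef 8d cd) = 02 a5; tag = H(36 85 e7 02 a5) = 0249
m2: inner = H(5c ef 8d d9) = 02 b1; tag = H(36 85 e7 02 b1) = 0255
m3: inner = H(5c ef 8d 4a) = 02 22; tag = H(36 85 e7 02 22) = 01c6 ← matches
m4: inner = H(5c ef 8d 2b) = 02 03; tag = H(36 85 e7 02 03) = 01a7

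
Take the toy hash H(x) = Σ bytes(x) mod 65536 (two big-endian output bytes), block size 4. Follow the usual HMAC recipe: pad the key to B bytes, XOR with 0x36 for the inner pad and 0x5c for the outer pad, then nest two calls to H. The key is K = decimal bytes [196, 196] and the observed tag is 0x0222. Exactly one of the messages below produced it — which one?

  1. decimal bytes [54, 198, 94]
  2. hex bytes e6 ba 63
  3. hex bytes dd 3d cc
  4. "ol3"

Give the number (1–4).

3

Key decimal bytes [196, 196] = c4 c4 is 2 bytes ≤ B = 4; zero-pad to 4 bytes: K' = c4 c4 00 00.
K' ⊕ ipad = f2 f2 36 36; K' ⊕ opad = 98 98 5c 5c.
m1: inner = H(f2 f2 36 36 36 c6 5e) = 03 aa; tag = H(98 98 5c 5c 03 aa) = 0295
m2: inner = H(f2 f2 36 36 e6 ba 63) = 04 53; tag = H(98 98 5c 5c 04 53) = 023f
m3: inner = H(f2 f2 36 36 dd 3d cc) = 04 36; tag = H(98 98 5c 5c 04 36) = 0222 ← matches
m4: inner = H(f2 f2 36 36 6f 6c 33) = 03 5e; tag = H(98 98 5c 5c 03 5e) = 0249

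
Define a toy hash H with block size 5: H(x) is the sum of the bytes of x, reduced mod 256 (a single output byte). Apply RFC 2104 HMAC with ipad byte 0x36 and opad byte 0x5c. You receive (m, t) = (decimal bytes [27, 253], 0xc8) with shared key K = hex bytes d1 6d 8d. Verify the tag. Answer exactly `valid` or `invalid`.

Key hex bytes d1 6d 8d is 3 bytes ≤ B = 5; zero-pad to 5 bytes: K' = d1 6d 8d 00 00.
K' ⊕ ipad = e7 5b bb 36 36; K' ⊕ opad = 8d 31 d1 5c 5c.
Inner hash: sum = 231+91+187+54+54+27+253 = 897; mod 256 = 129 → 81.
Outer hash (recomputed tag): sum = 141+49+209+92+92+129 = 712; mod 256 = 200 → c8.
Recomputed tag = c8; claimed = c8 → match.

valid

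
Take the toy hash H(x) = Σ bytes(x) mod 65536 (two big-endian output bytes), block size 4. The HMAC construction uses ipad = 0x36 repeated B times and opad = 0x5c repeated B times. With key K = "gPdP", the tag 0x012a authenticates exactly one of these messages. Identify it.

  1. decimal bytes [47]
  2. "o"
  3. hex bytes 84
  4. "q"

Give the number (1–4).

1

Key "gPdP" = 67 50 64 50 is exactly B = 4 bytes: K' = 67 50 64 50.
K' ⊕ ipad = 51 66 52 66; K' ⊕ opad = 3b 0c 38 0c.
m1: inner = H(51 66 52 66 2f) = 01 9e; tag = H(3b 0c 38 0c 01 9e) = 012a ← matches
m2: inner = H(51 66 52 66 6f) = 01 de; tag = H(3b 0c 38 0c 01 de) = 016a
m3: inner = H(51 66 52 66 84) = 01 f3; tag = H(3b 0c 38 0c 01 f3) = 017f
m4: inner = H(51 66 52 66 71) = 01 e0; tag = H(3b 0c 38 0c 01 e0) = 016c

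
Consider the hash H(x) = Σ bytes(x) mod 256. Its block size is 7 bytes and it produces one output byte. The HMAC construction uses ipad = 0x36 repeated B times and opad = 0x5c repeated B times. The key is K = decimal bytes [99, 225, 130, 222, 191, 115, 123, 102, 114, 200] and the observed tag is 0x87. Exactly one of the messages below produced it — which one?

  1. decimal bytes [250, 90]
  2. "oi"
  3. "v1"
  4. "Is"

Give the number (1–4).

Key decimal bytes [99, 225, 130, 222, 191, 115, 123, 102, 114, 200] = 63 e1 82 de bf 73 7b 66 72 c8 is 10 bytes > B = 7, so hash it first: H(key) = f1, then zero-pad to 7 bytes: K' = f1 00 00 00 00 00 00.
K' ⊕ ipad = c7 36 36 36 36 36 36; K' ⊕ opad = ad 5c 5c 5c 5c 5c 5c.
m1: inner = H(c7 36 36 36 36 36 36 fa 5a) = 5f; tag = H(ad 5c 5c 5c 5c 5c 5c 5f) = 34
m2: inner = H(c7 36 36 36 36 36 36 6f 69) = e3; tag = H(ad 5c 5c 5c 5c 5c 5c e3) = b8
m3: inner = H(c7 36 36 36 36 36 36 76 31) = b2; tag = H(ad 5c 5c 5c 5c 5c 5c b2) = 87 ← matches
m4: inner = H(c7 36 36 36 36 36 36 49 73) = c7; tag = H(ad 5c 5c 5c 5c 5c 5c c7) = 9c

3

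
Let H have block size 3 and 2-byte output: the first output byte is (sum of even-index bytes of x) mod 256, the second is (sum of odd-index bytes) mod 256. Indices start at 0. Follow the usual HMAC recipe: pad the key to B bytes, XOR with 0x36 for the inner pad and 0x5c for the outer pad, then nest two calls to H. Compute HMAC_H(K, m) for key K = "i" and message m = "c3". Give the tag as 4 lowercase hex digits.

Key "i" = 69 is 1 byte ≤ B = 3; zero-pad to 3 bytes: K' = 69 00 00.
K' ⊕ ipad = 5f 36 36.  K' ⊕ opad = 35 5c 5c.
Inner input = (K'⊕ipad) ∥ m = 5f 36 36 ∥ 63 33.
Inner hash: even-index sum = 200 mod 256 = 200; odd-index sum = 153 mod 256 = 153 → c8 99.
Outer input = (K'⊕opad) ∥ inner = 35 5c 5c ∥ c8 99.
Outer hash (tag): even-index sum = 298 mod 256 = 42; odd-index sum = 292 mod 256 = 36 → 2a 24.

2a24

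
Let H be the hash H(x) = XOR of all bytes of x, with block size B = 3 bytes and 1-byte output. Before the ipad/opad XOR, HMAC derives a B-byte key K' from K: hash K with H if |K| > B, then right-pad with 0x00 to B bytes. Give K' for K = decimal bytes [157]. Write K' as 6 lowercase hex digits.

9d0000

Key decimal bytes [157] = 9d is 1 byte ≤ B = 3; zero-pad to 3 bytes: K' = 9d 00 00.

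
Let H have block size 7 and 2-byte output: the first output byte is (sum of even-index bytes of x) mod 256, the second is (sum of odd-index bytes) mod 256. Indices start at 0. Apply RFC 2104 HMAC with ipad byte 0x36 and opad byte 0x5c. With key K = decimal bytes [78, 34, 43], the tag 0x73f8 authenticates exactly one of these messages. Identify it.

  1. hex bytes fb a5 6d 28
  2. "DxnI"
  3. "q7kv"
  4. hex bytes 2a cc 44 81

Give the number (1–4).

2

Key decimal bytes [78, 34, 43] = 4e 22 2b is 3 bytes ≤ B = 7; zero-pad to 7 bytes: K' = 4e 22 2b 00 00 00 00.
K' ⊕ ipad = 78 14 1d 36 36 36 36; K' ⊕ opad = 12 7e 77 5c 5c 5c 5c.
m1: inner = H(78 14 1d 36 36 36 36 fb a5 6d 28) = ce e8; tag = H(12 7e 77 5c 5c 5c 5c ce e8) = 2904
m2: inner = H(78 14 1d 36 36 36 36 44 78 6e 49) = c2 32; tag = H(12 7e 77 5c 5c 5c 5c c2 32) = 73f8 ← matches
m3: inner = H(78 14 1d 36 36 36 36 71 37 6b 76) = ae 5c; tag = H(12 7e 77 5c 5c 5c 5c ae 5c) = 9de4
m4: inner = H(78 14 1d 36 36 36 36 2a cc 44 81) = 4e ee; tag = H(12 7e 77 5c 5c 5c 5c 4e ee) = 2f84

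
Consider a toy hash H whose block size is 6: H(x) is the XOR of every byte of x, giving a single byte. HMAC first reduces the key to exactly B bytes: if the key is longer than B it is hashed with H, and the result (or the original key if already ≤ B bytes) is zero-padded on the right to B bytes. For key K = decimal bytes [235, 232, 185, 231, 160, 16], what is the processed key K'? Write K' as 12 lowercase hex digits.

Key decimal bytes [235, 232, 185, 231, 160, 16] = eb e8 b9 e7 a0 10 is exactly B = 6 bytes: K' = eb e8 b9 e7 a0 10.

ebe8b9e7a010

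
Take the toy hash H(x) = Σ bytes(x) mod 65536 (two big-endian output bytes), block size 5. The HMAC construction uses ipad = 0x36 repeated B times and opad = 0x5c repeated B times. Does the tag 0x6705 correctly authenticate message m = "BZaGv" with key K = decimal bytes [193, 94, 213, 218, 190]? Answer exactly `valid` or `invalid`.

invalid

Key decimal bytes [193, 94, 213, 218, 190] = c1 5e d5 da be is exactly B = 5 bytes: K' = c1 5e d5 da be.
K' ⊕ ipad = f7 68 e3 ec 88; K' ⊕ opad = 9d 02 89 86 e2.
Inner hash: sum = 247+104+227+236+136+66+90+97+71+118 = 1392 → 05 70.
Outer hash (recomputed tag): sum = 157+2+137+134+226+5+112 = 773 → 03 05.
Recomputed tag = 0305; claimed = 6705 → mismatch.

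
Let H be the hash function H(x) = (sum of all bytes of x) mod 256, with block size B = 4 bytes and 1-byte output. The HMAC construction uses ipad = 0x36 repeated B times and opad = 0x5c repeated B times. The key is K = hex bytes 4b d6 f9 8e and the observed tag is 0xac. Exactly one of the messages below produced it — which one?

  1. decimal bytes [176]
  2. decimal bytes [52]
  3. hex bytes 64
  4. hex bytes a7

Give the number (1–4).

Key hex bytes 4b d6 f9 8e is exactly B = 4 bytes: K' = 4b d6 f9 8e.
K' ⊕ ipad = 7d e0 cf b8; K' ⊕ opad = 17 8a a5 d2.
m1: inner = H(7d e0 cf b8 b0) = 94; tag = H(17 8a a5 d2 94) = ac ← matches
m2: inner = H(7d e0 cf b8 34) = 18; tag = H(17 8a a5 d2 18) = 30
m3: inner = H(7d e0 cf b8 64) = 48; tag = H(17 8a a5 d2 48) = 60
m4: inner = H(7d e0 cf b8 a7) = 8b; tag = H(17 8a a5 d2 8b) = a3

1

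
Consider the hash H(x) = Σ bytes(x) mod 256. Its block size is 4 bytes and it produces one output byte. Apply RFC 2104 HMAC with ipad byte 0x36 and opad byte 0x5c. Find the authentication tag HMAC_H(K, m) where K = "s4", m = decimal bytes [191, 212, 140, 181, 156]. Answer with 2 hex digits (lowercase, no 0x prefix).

72

Key "s4" = 73 34 is 2 bytes ≤ B = 4; zero-pad to 4 bytes: K' = 73 34 00 00.
K' ⊕ ipad = 45 02 36 36.  K' ⊕ opad = 2f 68 5c 5c.
Inner input = (K'⊕ipad) ∥ m = 45 02 36 36 ∥ bf d4 8c b5 9c.
Inner hash: sum = 69+2+54+54+191+212+140+181+156 = 1059; mod 256 = 35 → 23.
Outer input = (K'⊕opad) ∥ inner = 2f 68 5c 5c ∥ 23.
Outer hash (tag): sum = 47+104+92+92+35 = 370; mod 256 = 114 → 72.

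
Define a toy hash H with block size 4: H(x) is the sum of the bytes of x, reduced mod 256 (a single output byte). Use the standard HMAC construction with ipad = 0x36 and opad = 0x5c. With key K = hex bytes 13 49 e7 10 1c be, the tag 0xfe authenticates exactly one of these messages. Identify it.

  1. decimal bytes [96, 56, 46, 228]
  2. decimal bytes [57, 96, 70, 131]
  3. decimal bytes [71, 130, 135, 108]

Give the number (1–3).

3

Key hex bytes 13 49 e7 10 1c be is 6 bytes > B = 4, so hash it first: H(key) = 2d, then zero-pad to 4 bytes: K' = 2d 00 00 00.
K' ⊕ ipad = 1b 36 36 36; K' ⊕ opad = 71 5c 5c 5c.
m1: inner = H(1b 36 36 36 60 38 2e e4) = 67; tag = H(71 5c 5c 5c 67) = ec
m2: inner = H(1b 36 36 36 39 60 46 83) = 1f; tag = H(71 5c 5c 5c 1f) = a4
m3: inner = H(1b 36 36 36 47 82 87 6c) = 79; tag = H(71 5c 5c 5c 79) = fe ← matches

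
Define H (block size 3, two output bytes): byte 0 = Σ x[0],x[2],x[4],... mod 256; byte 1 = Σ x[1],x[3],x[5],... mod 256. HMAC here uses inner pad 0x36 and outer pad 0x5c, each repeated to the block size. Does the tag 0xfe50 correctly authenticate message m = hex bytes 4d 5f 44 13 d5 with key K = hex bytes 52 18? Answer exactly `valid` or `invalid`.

Key hex bytes 52 18 is 2 bytes ≤ B = 3; zero-pad to 3 bytes: K' = 52 18 00.
K' ⊕ ipad = 64 2e 36; K' ⊕ opad = 0e 44 5c.
Inner hash: even-index sum = 268 mod 256 = 12; odd-index sum = 404 mod 256 = 148 → 0c 94.
Outer hash (recomputed tag): even-index sum = 254 mod 256 = 254; odd-index sum = 80 mod 256 = 80 → fe 50.
Recomputed tag = fe50; claimed = fe50 → match.

valid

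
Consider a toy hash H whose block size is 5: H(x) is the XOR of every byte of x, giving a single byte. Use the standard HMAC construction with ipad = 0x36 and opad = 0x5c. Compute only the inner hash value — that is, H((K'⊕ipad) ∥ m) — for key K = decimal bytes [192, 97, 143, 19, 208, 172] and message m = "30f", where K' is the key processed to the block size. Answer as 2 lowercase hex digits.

12

Key decimal bytes [192, 97, 143, 19, 208, 172] = c0 61 8f 13 d0 ac is 6 bytes > B = 5, so hash it first: H(key) = 41, then zero-pad to 5 bytes: K' = 41 00 00 00 00.
K' ⊕ ipad = 77 36 36 36 36.
Inner input = 77 36 36 36 36 ∥ 33 30 66.
Inner hash: XOR 77⊕36⊕36⊕36⊕36⊕33⊕30⊕66 = 12.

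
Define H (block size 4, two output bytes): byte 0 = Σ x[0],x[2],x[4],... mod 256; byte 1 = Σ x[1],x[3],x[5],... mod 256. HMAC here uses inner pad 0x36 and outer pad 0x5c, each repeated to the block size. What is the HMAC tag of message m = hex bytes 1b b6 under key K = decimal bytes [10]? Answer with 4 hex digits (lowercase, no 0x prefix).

3fda

Key decimal bytes [10] = 0a is 1 byte ≤ B = 4; zero-pad to 4 bytes: K' = 0a 00 00 00.
K' ⊕ ipad = 3c 36 36 36.  K' ⊕ opad = 56 5c 5c 5c.
Inner input = (K'⊕ipad) ∥ m = 3c 36 36 36 ∥ 1b b6.
Inner hash: even-index sum = 141 mod 256 = 141; odd-index sum = 290 mod 256 = 34 → 8d 22.
Outer input = (K'⊕opad) ∥ inner = 56 5c 5c 5c ∥ 8d 22.
Outer hash (tag): even-index sum = 319 mod 256 = 63; odd-index sum = 218 mod 256 = 218 → 3f da.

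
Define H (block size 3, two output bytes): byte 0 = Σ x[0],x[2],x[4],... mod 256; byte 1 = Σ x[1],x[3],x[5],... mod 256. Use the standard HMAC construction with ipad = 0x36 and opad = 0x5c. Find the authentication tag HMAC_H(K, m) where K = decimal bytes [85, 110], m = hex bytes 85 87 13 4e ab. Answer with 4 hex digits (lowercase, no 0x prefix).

00a0

Key decimal bytes [85, 110] = 55 6e is 2 bytes ≤ B = 3; zero-pad to 3 bytes: K' = 55 6e 00.
K' ⊕ ipad = 63 58 36.  K' ⊕ opad = 09 32 5c.
Inner input = (K'⊕ipad) ∥ m = 63 58 36 ∥ 85 87 13 4e ab.
Inner hash: even-index sum = 366 mod 256 = 110; odd-index sum = 411 mod 256 = 155 → 6e 9b.
Outer input = (K'⊕opad) ∥ inner = 09 32 5c ∥ 6e 9b.
Outer hash (tag): even-index sum = 256 mod 256 = 0; odd-index sum = 160 mod 256 = 160 → 00 a0.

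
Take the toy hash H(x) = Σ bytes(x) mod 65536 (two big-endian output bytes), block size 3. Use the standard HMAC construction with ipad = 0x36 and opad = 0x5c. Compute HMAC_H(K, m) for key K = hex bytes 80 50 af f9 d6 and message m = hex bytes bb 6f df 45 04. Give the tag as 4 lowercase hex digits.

Key hex bytes 80 50 af f9 d6 is 5 bytes > B = 3, so hash it first: H(key) = 03 4e, then zero-pad to 3 bytes: K' = 03 4e 00.
K' ⊕ ipad = 35 78 36.  K' ⊕ opad = 5f 12 5c.
Inner input = (K'⊕ipad) ∥ m = 35 78 36 ∥ bb 6f df 45 04.
Inner hash: sum = 53+120+54+187+111+223+69+4 = 821 → 03 35.
Outer input = (K'⊕opad) ∥ inner = 5f 12 5c ∥ 03 35.
Outer hash (tag): sum = 95+18+92+3+53 = 261 → 01 05.

0105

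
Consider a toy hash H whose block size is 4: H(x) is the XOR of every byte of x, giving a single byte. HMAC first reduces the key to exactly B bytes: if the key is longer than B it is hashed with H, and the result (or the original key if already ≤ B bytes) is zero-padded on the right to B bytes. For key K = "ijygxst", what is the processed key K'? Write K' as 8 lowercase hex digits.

|K| = 7 > B = 4, so first hash the key.
H(K): XOR 69⊕6a⊕79⊕67⊕78⊕73⊕74 = 62.
Zero-pad H(K) = 62 to 4 bytes: K' = 62 00 00 00.

62000000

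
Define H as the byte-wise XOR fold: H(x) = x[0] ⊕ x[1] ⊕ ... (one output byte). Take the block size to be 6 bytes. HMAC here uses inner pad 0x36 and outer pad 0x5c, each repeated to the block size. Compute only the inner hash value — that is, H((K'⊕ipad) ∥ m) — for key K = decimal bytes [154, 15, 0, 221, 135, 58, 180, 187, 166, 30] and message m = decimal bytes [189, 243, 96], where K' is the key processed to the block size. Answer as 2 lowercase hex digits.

6c

Key decimal bytes [154, 15, 0, 221, 135, 58, 180, 187, 166, 30] = 9a 0f 00 dd 87 3a b4 bb a6 1e is 10 bytes > B = 6, so hash it first: H(key) = 42, then zero-pad to 6 bytes: K' = 42 00 00 00 00 00.
K' ⊕ ipad = 74 36 36 36 36 36.
Inner input = 74 36 36 36 36 36 ∥ bd f3 60.
Inner hash: XOR 74⊕36⊕36⊕36⊕36⊕36⊕bd⊕f3⊕60 = 6c.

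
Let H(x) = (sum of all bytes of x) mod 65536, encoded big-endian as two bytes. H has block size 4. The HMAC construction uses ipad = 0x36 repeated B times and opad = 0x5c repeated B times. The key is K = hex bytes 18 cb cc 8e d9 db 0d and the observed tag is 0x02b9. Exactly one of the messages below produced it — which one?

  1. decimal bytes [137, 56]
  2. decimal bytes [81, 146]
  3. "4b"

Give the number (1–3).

3

Key hex bytes 18 cb cc 8e d9 db 0d is 7 bytes > B = 4, so hash it first: H(key) = 03 fe, then zero-pad to 4 bytes: K' = 03 fe 00 00.
K' ⊕ ipad = 35 c8 36 36; K' ⊕ opad = 5f a2 5c 5c.
m1: inner = H(35 c8 36 36 89 38) = 02 2a; tag = H(5f a2 5c 5c 02 2a) = 01e5
m2: inner = H(35 c8 36 36 51 92) = 02 4c; tag = H(5f a2 5c 5c 02 4c) = 0207
m3: inner = H(35 c8 36 36 34 62) = 01 ff; tag = H(5f a2 5c 5c 01 ff) = 02b9 ← matches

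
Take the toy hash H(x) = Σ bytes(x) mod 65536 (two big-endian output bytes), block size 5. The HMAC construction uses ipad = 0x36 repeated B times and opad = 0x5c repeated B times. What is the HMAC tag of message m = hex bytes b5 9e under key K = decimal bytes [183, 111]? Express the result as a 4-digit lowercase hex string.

0303

Key decimal bytes [183, 111] = b7 6f is 2 bytes ≤ B = 5; zero-pad to 5 bytes: K' = b7 6f 00 00 00.
K' ⊕ ipad = 81 59 36 36 36.  K' ⊕ opad = eb 33 5c 5c 5c.
Inner input = (K'⊕ipad) ∥ m = 81 59 36 36 36 ∥ b5 9e.
Inner hash: sum = 129+89+54+54+54+181+158 = 719 → 02 cf.
Outer input = (K'⊕opad) ∥ inner = eb 33 5c 5c 5c ∥ 02 cf.
Outer hash (tag): sum = 235+51+92+92+92+2+207 = 771 → 03 03.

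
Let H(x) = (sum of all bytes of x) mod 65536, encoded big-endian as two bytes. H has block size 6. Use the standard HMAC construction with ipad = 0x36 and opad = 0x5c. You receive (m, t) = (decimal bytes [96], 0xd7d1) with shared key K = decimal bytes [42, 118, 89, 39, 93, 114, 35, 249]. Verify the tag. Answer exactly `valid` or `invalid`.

invalid

Key decimal bytes [42, 118, 89, 39, 93, 114, 35, 249] = 2a 76 59 27 5d 72 23 f9 is 8 bytes > B = 6, so hash it first: H(key) = 03 0b, then zero-pad to 6 bytes: K' = 03 0b 00 00 00 00.
K' ⊕ ipad = 35 3d 36 36 36 36; K' ⊕ opad = 5f 57 5c 5c 5c 5c.
Inner hash: sum = 53+61+54+54+54+54+96 = 426 → 01 aa.
Outer hash (recomputed tag): sum = 95+87+92+92+92+92+1+170 = 721 → 02 d1.
Recomputed tag = 02d1; claimed = d7d1 → mismatch.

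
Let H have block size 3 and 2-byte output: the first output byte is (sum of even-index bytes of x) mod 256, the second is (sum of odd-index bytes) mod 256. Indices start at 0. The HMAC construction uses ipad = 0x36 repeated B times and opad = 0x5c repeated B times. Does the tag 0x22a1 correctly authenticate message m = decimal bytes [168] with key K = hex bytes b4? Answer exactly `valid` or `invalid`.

Key hex bytes b4 is 1 byte ≤ B = 3; zero-pad to 3 bytes: K' = b4 00 00.
K' ⊕ ipad = 82 36 36; K' ⊕ opad = e8 5c 5c.
Inner hash: even-index sum = 184 mod 256 = 184; odd-index sum = 222 mod 256 = 222 → b8 de.
Outer hash (recomputed tag): even-index sum = 546 mod 256 = 34; odd-index sum = 276 mod 256 = 20 → 22 14.
Recomputed tag = 2214; claimed = 22a1 → mismatch.

invalid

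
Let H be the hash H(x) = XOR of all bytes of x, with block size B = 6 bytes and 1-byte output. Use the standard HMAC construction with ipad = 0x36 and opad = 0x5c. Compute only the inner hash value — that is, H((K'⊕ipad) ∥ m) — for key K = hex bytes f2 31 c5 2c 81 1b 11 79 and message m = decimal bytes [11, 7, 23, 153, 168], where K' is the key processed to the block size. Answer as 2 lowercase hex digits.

Key hex bytes f2 31 c5 2c 81 1b 11 79 is 8 bytes > B = 6, so hash it first: H(key) = d8, then zero-pad to 6 bytes: K' = d8 00 00 00 00 00.
K' ⊕ ipad = ee 36 36 36 36 36.
Inner input = ee 36 36 36 36 36 ∥ 0b 07 17 99 a8.
Inner hash: XOR ee⊕36⊕36⊕36⊕36⊕36⊕0b⊕07⊕17⊕99⊕a8 = f2.

f2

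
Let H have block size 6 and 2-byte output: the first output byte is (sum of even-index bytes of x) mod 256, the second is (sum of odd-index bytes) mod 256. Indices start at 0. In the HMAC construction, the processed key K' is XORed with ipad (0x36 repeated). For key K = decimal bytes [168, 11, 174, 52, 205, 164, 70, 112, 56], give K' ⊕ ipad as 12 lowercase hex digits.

Key decimal bytes [168, 11, 174, 52, 205, 164, 70, 112, 56] = a8 0b ae 34 cd a4 46 70 38 is 9 bytes > B = 6, so hash it first: H(key) = a1 53, then zero-pad to 6 bytes: K' = a1 53 00 00 00 00.
XOR each byte with 0x36: a1⊕36=97, 53⊕36=65, 00⊕36=36, 00⊕36=36, 00⊕36=36, 00⊕36=36.

976536363636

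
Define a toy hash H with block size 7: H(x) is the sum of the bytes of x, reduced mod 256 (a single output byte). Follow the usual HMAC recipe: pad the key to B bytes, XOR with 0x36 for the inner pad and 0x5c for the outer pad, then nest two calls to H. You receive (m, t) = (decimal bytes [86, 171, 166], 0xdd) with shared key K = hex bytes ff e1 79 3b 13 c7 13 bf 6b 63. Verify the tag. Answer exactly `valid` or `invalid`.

Key hex bytes ff e1 79 3b 13 c7 13 bf 6b 63 is 10 bytes > B = 7, so hash it first: H(key) = 0e, then zero-pad to 7 bytes: K' = 0e 00 00 00 00 00 00.
K' ⊕ ipad = 38 36 36 36 36 36 36; K' ⊕ opad = 52 5c 5c 5c 5c 5c 5c.
Inner hash: sum = 56+54+54+54+54+54+54+86+171+166 = 803; mod 256 = 35 → 23.
Outer hash (recomputed tag): sum = 82+92+92+92+92+92+92+35 = 669; mod 256 = 157 → 9d.
Recomputed tag = 9d; claimed = dd → mismatch.

invalid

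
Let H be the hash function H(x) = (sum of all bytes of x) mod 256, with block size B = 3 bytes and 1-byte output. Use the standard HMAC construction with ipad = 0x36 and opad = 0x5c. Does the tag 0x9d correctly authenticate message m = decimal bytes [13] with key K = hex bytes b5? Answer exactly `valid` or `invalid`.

Key hex bytes b5 is 1 byte ≤ B = 3; zero-pad to 3 bytes: K' = b5 00 00.
K' ⊕ ipad = 83 36 36; K' ⊕ opad = e9 5c 5c.
Inner hash: sum = 131+54+54+13 = 252 → fc.
Outer hash (recomputed tag): sum = 233+92+92+252 = 669; mod 256 = 157 → 9d.
Recomputed tag = 9d; claimed = 9d → match.

valid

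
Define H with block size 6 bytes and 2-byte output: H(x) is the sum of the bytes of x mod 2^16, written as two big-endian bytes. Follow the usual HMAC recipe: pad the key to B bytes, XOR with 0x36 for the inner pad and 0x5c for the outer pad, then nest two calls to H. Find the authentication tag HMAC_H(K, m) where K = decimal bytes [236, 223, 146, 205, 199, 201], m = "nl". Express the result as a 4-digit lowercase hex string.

03f4

Key decimal bytes [236, 223, 146, 205, 199, 201] = ec df 92 cd c7 c9 is exactly B = 6 bytes: K' = ec df 92 cd c7 c9.
K' ⊕ ipad = da e9 a4 fb f1 ff.  K' ⊕ opad = b0 83 ce 91 9b 95.
Inner input = (K'⊕ipad) ∥ m = da e9 a4 fb f1 ff ∥ 6e 6c.
Inner hash: sum = 218+233+164+251+241+255+110+108 = 1580 → 06 2c.
Outer input = (K'⊕opad) ∥ inner = b0 83 ce 91 9b 95 ∥ 06 2c.
Outer hash (tag): sum = 176+131+206+145+155+149+6+44 = 1012 → 03 f4.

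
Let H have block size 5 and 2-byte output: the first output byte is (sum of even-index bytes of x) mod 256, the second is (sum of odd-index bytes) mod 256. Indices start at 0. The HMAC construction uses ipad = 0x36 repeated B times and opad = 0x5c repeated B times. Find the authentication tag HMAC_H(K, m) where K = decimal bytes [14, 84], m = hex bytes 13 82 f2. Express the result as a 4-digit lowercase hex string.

Key decimal bytes [14, 84] = 0e 54 is 2 bytes ≤ B = 5; zero-pad to 5 bytes: K' = 0e 54 00 00 00.
K' ⊕ ipad = 38 62 36 36 36.  K' ⊕ opad = 52 08 5c 5c 5c.
Inner input = (K'⊕ipad) ∥ m = 38 62 36 36 36 ∥ 13 82 f2.
Inner hash: even-index sum = 294 mod 256 = 38; odd-index sum = 413 mod 256 = 157 → 26 9d.
Outer input = (K'⊕opad) ∥ inner = 52 08 5c 5c 5c ∥ 26 9d.
Outer hash (tag): even-index sum = 423 mod 256 = 167; odd-index sum = 138 mod 256 = 138 → a7 8a.

a78a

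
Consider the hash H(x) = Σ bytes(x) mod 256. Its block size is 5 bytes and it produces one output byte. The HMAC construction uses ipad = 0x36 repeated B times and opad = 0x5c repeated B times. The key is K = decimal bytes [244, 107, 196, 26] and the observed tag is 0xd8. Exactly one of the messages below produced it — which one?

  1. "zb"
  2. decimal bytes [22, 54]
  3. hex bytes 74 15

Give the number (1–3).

2

Key decimal bytes [244, 107, 196, 26] = f4 6b c4 1a is 4 bytes ≤ B = 5; zero-pad to 5 bytes: K' = f4 6b c4 1a 00.
K' ⊕ ipad = c2 5d f2 2c 36; K' ⊕ opad = a8 37 98 46 5c.
m1: inner = H(c2 5d f2 2c 36 7a 62) = 4f; tag = H(a8 37 98 46 5c 4f) = 68
m2: inner = H(c2 5d f2 2c 36 16 36) = bf; tag = H(a8 37 98 46 5c bf) = d8 ← matches
m3: inner = H(c2 5d f2 2c 36 74 15) = fc; tag = H(a8 37 98 46 5c fc) = 15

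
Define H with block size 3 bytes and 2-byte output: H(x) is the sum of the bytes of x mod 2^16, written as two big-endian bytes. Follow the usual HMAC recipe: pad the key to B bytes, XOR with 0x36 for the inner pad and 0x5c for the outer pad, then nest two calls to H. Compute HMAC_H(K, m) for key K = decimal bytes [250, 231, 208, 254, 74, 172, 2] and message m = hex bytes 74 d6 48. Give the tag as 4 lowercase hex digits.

Key decimal bytes [250, 231, 208, 254, 74, 172, 2] = fa e7 d0 fe 4a ac 02 is 7 bytes > B = 3, so hash it first: H(key) = 04 a7, then zero-pad to 3 bytes: K' = 04 a7 00.
K' ⊕ ipad = 32 91 36.  K' ⊕ opad = 58 fb 5c.
Inner input = (K'⊕ipad) ∥ m = 32 91 36 ∥ 74 d6 48.
Inner hash: sum = 50+145+54+116+214+72 = 651 → 02 8b.
Outer input = (K'⊕opad) ∥ inner = 58 fb 5c ∥ 02 8b.
Outer hash (tag): sum = 88+251+92+2+139 = 572 → 02 3c.

023c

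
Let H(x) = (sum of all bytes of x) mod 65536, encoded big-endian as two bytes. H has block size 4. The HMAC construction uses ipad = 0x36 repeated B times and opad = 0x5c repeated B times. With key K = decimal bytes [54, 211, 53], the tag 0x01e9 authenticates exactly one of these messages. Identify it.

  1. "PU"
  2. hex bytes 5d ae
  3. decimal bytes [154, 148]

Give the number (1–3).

2

Key decimal bytes [54, 211, 53] = 36 d3 35 is 3 bytes ≤ B = 4; zero-pad to 4 bytes: K' = 36 d3 35 00.
K' ⊕ ipad = 00 e5 03 36; K' ⊕ opad = 6a 8f 69 5c.
m1: inner = H(00 e5 03 36 50 55) = 01 c3; tag = H(6a 8f 69 5c 01 c3) = 0282
m2: inner = H(00 e5 03 36 5d ae) = 02 29; tag = H(6a 8f 69 5c 02 29) = 01e9 ← matches
m3: inner = H(00 e5 03 36 9a 94) = 02 4c; tag = H(6a 8f 69 5c 02 4c) = 020c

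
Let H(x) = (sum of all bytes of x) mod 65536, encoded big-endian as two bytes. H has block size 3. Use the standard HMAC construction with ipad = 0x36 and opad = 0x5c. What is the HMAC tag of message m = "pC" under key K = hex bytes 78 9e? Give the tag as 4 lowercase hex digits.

0222

Key hex bytes 78 9e is 2 bytes ≤ B = 3; zero-pad to 3 bytes: K' = 78 9e 00.
K' ⊕ ipad = 4e a8 36.  K' ⊕ opad = 24 c2 5c.
Inner input = (K'⊕ipad) ∥ m = 4e a8 36 ∥ 70 43.
Inner hash: sum = 78+168+54+112+67 = 479 → 01 df.
Outer input = (K'⊕opad) ∥ inner = 24 c2 5c ∥ 01 df.
Outer hash (tag): sum = 36+194+92+1+223 = 546 → 02 22.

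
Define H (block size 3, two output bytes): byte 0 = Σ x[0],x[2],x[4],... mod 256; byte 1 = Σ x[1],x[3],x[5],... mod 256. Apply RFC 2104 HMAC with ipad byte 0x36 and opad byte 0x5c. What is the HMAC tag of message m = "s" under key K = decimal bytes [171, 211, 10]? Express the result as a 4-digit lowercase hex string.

Key decimal bytes [171, 211, 10] = ab d3 0a is exactly B = 3 bytes: K' = ab d3 0a.
K' ⊕ ipad = 9d e5 3c.  K' ⊕ opad = f7 8f 56.
Inner input = (K'⊕ipad) ∥ m = 9d e5 3c ∥ 73.
Inner hash: even-index sum = 217 mod 256 = 217; odd-index sum = 344 mod 256 = 88 → d9 58.
Outer input = (K'⊕opad) ∥ inner = f7 8f 56 ∥ d9 58.
Outer hash (tag): even-index sum = 421 mod 256 = 165; odd-index sum = 360 mod 256 = 104 → a5 68.

a568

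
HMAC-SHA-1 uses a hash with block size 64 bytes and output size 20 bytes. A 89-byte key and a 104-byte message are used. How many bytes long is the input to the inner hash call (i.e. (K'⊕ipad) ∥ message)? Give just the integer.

Key is 89 > 64 bytes, so it is hashed to 20 bytes then zero-padded to 64: |K'| = 64.
Inner input = (K'⊕ipad) ∥ m → 64 + 104 = 168 bytes.

168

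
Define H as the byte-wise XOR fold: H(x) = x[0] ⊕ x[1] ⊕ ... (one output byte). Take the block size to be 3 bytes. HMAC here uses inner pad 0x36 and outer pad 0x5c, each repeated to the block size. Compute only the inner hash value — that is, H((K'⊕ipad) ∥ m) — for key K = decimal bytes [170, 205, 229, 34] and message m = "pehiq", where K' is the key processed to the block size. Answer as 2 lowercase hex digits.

Key decimal bytes [170, 205, 229, 34] = aa cd e5 22 is 4 bytes > B = 3, so hash it first: H(key) = a0, then zero-pad to 3 bytes: K' = a0 00 00.
K' ⊕ ipad = 96 36 36.
Inner input = 96 36 36 ∥ 70 65 68 69 71.
Inner hash: XOR 96⊕36⊕36⊕70⊕65⊕68⊕69⊕71 = f3.

f3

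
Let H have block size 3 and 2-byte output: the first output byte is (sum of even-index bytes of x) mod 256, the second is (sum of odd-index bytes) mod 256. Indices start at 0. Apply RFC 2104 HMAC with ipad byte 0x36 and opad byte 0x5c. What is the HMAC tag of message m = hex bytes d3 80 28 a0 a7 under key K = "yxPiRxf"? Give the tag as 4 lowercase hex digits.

Key "yxPiRxf" = 79 78 50 69 52 78 66 is 7 bytes > B = 3, so hash it first: H(key) = 81 59, then zero-pad to 3 bytes: K' = 81 59 00.
K' ⊕ ipad = b7 6f 36.  K' ⊕ opad = dd 05 5c.
Inner input = (K'⊕ipad) ∥ m = b7 6f 36 ∥ d3 80 28 a0 a7.
Inner hash: even-index sum = 525 mod 256 = 13; odd-index sum = 529 mod 256 = 17 → 0d 11.
Outer input = (K'⊕opad) ∥ inner = dd 05 5c ∥ 0d 11.
Outer hash (tag): even-index sum = 330 mod 256 = 74; odd-index sum = 18 mod 256 = 18 → 4a 12.

4a12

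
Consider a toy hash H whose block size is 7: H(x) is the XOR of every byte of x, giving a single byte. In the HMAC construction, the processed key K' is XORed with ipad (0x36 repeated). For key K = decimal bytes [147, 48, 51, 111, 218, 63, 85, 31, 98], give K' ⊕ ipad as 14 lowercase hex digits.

04363636363636

Key decimal bytes [147, 48, 51, 111, 218, 63, 85, 31, 98] = 93 30 33 6f da 3f 55 1f 62 is 9 bytes > B = 7, so hash it first: H(key) = 32, then zero-pad to 7 bytes: K' = 32 00 00 00 00 00 00.
XOR each byte with 0x36: 32⊕36=04, 00⊕36=36, 00⊕36=36, 00⊕36=36, 00⊕36=36, 00⊕36=36, 00⊕36=36.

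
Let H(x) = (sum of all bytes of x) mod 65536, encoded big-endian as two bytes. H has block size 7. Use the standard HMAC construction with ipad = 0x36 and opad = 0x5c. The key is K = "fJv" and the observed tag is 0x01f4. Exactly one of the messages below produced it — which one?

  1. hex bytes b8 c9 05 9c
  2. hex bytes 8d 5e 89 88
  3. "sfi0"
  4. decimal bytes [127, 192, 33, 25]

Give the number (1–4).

Key "fJv" = 66 4a 76 is 3 bytes ≤ B = 7; zero-pad to 7 bytes: K' = 66 4a 76 00 00 00 00.
K' ⊕ ipad = 50 7c 40 36 36 36 36; K' ⊕ opad = 3a 16 2a 5c 5c 5c 5c.
m1: inner = H(50 7c 40 36 36 36 36 b8 c9 05 9c) = 04 06; tag = H(3a 16 2a 5c 5c 5c 5c 04 06) = 01f4 ← matches
m2: inner = H(50 7c 40 36 36 36 36 8d 5e 89 88) = 03 e0; tag = H(3a 16 2a 5c 5c 5c 5c 03 e0) = 02cd
m3: inner = H(50 7c 40 36 36 36 36 73 66 69 30) = 03 56; tag = H(3a 16 2a 5c 5c 5c 5c 03 56) = 0243
m4: inner = H(50 7c 40 36 36 36 36 7f c0 21 19) = 03 5d; tag = H(3a 16 2a 5c 5c 5c 5c 03 5d) = 024a

1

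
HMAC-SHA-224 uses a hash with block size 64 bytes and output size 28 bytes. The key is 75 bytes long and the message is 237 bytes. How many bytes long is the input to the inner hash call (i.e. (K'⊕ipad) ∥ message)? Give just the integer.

Key is 75 > 64 bytes, so it is hashed to 28 bytes then zero-padded to 64: |K'| = 64.
Inner input = (K'⊕ipad) ∥ m → 64 + 237 = 301 bytes.

301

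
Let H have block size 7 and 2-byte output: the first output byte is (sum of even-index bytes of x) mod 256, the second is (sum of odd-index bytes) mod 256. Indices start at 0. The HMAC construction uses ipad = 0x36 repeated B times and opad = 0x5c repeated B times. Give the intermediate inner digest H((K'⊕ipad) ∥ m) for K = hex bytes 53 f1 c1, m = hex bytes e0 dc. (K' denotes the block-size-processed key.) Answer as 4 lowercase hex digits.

a413

Key hex bytes 53 f1 c1 is 3 bytes ≤ B = 7; zero-pad to 7 bytes: K' = 53 f1 c1 00 00 00 00.
K' ⊕ ipad = 65 c7 f7 36 36 36 36.
Inner input = 65 c7 f7 36 36 36 36 ∥ e0 dc.
Inner hash: even-index sum = 676 mod 256 = 164; odd-index sum = 531 mod 256 = 19 → a4 13.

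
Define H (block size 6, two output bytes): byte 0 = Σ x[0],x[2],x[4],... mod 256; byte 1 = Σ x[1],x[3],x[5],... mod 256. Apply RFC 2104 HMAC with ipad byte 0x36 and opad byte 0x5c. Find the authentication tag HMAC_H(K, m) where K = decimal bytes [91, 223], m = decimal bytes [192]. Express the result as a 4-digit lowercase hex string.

5890

Key decimal bytes [91, 223] = 5b df is 2 bytes ≤ B = 6; zero-pad to 6 bytes: K' = 5b df 00 00 00 00.
K' ⊕ ipad = 6d e9 36 36 36 36.  K' ⊕ opad = 07 83 5c 5c 5c 5c.
Inner input = (K'⊕ipad) ∥ m = 6d e9 36 36 36 36 ∥ c0.
Inner hash: even-index sum = 409 mod 256 = 153; odd-index sum = 341 mod 256 = 85 → 99 55.
Outer input = (K'⊕opad) ∥ inner = 07 83 5c 5c 5c 5c ∥ 99 55.
Outer hash (tag): even-index sum = 344 mod 256 = 88; odd-index sum = 400 mod 256 = 144 → 58 90.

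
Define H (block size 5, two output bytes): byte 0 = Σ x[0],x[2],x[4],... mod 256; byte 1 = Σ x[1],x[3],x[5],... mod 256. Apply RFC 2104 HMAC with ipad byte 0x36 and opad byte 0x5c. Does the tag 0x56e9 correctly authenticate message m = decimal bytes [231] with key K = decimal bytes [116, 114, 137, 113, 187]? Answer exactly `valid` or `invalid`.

valid

Key decimal bytes [116, 114, 137, 113, 187] = 74 72 89 71 bb is exactly B = 5 bytes: K' = 74 72 89 71 bb.
K' ⊕ ipad = 42 44 bf 47 8d; K' ⊕ opad = 28 2e d5 2d e7.
Inner hash: even-index sum = 398 mod 256 = 142; odd-index sum = 370 mod 256 = 114 → 8e 72.
Outer hash (recomputed tag): even-index sum = 598 mod 256 = 86; odd-index sum = 233 mod 256 = 233 → 56 e9.
Recomputed tag = 56e9; claimed = 56e9 → match.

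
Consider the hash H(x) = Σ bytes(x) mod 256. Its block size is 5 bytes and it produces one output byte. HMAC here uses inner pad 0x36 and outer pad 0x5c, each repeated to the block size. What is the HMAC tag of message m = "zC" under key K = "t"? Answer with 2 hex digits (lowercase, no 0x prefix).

Key "t" = 74 is 1 byte ≤ B = 5; zero-pad to 5 bytes: K' = 74 00 00 00 00.
K' ⊕ ipad = 42 36 36 36 36.  K' ⊕ opad = 28 5c 5c 5c 5c.
Inner input = (K'⊕ipad) ∥ m = 42 36 36 36 36 ∥ 7a 43.
Inner hash: sum = 66+54+54+54+54+122+67 = 471; mod 256 = 215 → d7.
Outer input = (K'⊕opad) ∥ inner = 28 5c 5c 5c 5c ∥ d7.
Outer hash (tag): sum = 40+92+92+92+92+215 = 623; mod 256 = 111 → 6f.

6f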